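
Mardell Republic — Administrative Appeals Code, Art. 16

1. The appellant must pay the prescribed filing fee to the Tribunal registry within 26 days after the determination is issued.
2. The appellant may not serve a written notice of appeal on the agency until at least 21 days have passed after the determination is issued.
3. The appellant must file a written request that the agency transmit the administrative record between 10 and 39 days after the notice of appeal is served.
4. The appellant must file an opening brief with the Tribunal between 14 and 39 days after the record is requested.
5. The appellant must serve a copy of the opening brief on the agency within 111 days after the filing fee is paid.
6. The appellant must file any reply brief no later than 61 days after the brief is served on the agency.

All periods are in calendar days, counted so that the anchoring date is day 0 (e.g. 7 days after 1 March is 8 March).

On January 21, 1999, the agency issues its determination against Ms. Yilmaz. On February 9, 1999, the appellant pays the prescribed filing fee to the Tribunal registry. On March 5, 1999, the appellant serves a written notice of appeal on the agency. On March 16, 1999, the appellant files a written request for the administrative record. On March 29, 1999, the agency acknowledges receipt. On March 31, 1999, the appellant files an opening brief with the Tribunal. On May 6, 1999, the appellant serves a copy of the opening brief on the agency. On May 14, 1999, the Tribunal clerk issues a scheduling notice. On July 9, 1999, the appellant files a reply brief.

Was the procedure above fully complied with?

No

Step 1: 26 days after January 21, 1999 (when the determination is issued) is February 16, 1999; February 9, 1999 is within that limit.
Step 2: the earliest permitted date is 21 days after January 21, 1999 (when the determination is issued), i.e. February 11, 1999; March 5, 1999 is on or after that date.
Step 3: the window is 10–39 days after March 5, 1999 (when the notice of appeal is served), so March 15, 1999 through April 13, 1999; March 16, 1999 falls inside that range.
Step 4: the window is 14–39 days after March 16, 1999 (when the record is requested), so March 30, 1999 through April 24, 1999; done March 31, 1999, which is between those dates.
Step 5: 111 days after February 9, 1999 (when the filing fee is paid) is May 31, 1999; May 6, 1999 is within that limit.
Step 6: 61 days after May 6, 1999 (when the brief is served on the agency) is July 6, 1999; done July 9, 1999 — 3 days late.
The procedure was therefore not followed at step 6.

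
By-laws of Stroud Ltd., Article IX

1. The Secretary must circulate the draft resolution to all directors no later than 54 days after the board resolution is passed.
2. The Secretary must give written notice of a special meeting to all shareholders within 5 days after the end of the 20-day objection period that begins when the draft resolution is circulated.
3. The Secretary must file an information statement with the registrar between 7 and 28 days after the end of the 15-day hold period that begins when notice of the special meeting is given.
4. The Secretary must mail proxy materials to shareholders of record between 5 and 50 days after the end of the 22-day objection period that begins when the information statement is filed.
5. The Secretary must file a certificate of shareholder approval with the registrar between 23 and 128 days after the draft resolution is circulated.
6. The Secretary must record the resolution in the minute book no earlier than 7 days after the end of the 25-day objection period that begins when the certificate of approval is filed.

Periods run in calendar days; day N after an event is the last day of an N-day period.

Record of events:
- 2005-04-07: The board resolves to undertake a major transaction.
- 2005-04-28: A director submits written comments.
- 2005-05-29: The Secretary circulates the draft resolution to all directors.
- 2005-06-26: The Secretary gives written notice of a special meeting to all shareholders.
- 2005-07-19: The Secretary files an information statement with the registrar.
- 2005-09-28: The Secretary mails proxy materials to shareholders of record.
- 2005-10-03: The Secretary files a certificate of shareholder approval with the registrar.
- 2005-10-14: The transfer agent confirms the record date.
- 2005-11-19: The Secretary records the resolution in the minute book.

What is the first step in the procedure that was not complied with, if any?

Step 2

Step 1: 54 days after 2005-04-07 (when the board resolution is passed) is 2005-05-31; done 2005-05-29 — timely.
Step 2: 5 days after 2005-06-18 (end of the 20-day objection period, which began when the draft resolution is circulated on 2005-05-29) is 2005-06-23; done 2005-06-26 — 3 days late.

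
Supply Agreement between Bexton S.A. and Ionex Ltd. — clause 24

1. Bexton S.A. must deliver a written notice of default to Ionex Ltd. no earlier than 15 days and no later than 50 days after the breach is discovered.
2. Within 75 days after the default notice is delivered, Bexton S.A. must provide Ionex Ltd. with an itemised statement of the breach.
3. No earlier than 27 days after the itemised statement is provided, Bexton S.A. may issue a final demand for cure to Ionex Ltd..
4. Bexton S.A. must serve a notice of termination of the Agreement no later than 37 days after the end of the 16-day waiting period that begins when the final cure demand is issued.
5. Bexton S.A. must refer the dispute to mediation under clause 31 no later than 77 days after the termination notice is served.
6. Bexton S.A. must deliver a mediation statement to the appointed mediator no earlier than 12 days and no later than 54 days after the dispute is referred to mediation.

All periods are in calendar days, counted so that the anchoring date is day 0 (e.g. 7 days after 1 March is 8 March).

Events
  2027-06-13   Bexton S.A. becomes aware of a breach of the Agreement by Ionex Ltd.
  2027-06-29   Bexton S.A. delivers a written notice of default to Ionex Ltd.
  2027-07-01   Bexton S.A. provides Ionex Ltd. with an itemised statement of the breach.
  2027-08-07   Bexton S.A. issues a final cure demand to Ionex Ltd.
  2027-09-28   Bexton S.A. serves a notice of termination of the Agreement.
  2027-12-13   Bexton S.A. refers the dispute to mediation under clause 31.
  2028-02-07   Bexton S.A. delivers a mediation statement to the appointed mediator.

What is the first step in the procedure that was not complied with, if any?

(1) the permitted window runs from 2027-06-13 + 15 = 2027-06-28 to 2027-06-13 + 50 = 2027-08-02; done 2027-06-29 — within the window.
(2) due by 2027-06-29 + 75 days = 2027-09-12; done 2027-07-01 — timely.
(3) permitted from 2027-07-01 + 27 days = 2027-07-28 onward; done 2027-08-07 — permitted.
(4) due by 2027-08-23 + 37 days = 2027-09-29; 2027-09-28 is within that limit.
(5) due by 2027-09-28 + 77 days = 2027-12-14; completed 2027-12-13, before the deadline.
(6) the permitted window runs from 2027-12-13 + 12 = 2027-12-25 to 2027-12-13 + 54 = 2028-02-05; 2028-02-07 is 2 days past the end of the window.
Later steps need not be reached.

Step 6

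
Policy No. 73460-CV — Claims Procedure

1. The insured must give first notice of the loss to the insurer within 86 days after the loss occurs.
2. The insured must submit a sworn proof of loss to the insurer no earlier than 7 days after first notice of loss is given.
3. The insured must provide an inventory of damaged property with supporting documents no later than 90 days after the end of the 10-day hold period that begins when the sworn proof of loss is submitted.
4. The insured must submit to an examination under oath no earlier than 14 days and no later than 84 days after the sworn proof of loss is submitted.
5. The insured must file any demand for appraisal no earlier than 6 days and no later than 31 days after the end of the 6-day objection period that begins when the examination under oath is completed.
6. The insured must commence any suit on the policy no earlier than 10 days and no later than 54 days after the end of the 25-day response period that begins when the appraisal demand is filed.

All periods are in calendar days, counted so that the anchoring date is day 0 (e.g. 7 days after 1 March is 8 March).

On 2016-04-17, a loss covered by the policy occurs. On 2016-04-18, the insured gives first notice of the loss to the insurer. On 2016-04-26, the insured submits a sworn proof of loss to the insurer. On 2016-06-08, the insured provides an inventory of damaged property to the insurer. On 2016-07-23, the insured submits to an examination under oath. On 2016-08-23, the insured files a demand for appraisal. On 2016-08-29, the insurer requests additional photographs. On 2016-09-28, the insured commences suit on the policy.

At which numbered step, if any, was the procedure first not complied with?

Step 4

Step 1 — counting 86 days from 2016-04-17 (when the loss occurs) gives a deadline of 2016-07-12; completed 2016-04-18, before the deadline.
Step 2 — must wait 7 days from 2016-04-18 (when first notice of loss is given), so not before 2016-04-25; done 2016-04-26, after the minimum wait.
Step 3 — counting 90 days from 2016-05-06 (end of the 10-day hold period, which began when the sworn proof of loss is submitted on 2016-04-26) gives a deadline of 2016-08-04; done 2016-06-08 — timely.
Step 4 — 14 and 84 days from 2016-04-26 (when the sworn proof of loss is submitted) are 2016-05-10 and 2016-07-19 respectively; done 2016-07-23 — 4 days after the window closed.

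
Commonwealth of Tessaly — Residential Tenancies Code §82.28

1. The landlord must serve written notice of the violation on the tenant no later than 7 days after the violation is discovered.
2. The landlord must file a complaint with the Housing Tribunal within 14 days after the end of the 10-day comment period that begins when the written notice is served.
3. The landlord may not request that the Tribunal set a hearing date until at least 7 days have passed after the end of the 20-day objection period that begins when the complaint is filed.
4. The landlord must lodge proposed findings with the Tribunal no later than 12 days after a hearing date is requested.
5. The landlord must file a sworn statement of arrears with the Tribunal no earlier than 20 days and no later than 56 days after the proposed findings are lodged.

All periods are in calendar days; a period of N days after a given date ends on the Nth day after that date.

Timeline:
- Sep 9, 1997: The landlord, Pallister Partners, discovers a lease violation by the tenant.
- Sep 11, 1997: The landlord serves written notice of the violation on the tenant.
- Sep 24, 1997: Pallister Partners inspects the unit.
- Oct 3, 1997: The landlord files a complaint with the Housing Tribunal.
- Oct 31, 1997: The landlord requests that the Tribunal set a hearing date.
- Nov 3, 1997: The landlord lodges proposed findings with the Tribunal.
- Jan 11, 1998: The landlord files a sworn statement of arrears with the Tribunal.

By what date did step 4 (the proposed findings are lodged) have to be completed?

Nov 12, 1997

Step 4 runs from Oct 31, 1997, when a hearing date is requested. 12 days after Oct 31, 1997 is Nov 12, 1997.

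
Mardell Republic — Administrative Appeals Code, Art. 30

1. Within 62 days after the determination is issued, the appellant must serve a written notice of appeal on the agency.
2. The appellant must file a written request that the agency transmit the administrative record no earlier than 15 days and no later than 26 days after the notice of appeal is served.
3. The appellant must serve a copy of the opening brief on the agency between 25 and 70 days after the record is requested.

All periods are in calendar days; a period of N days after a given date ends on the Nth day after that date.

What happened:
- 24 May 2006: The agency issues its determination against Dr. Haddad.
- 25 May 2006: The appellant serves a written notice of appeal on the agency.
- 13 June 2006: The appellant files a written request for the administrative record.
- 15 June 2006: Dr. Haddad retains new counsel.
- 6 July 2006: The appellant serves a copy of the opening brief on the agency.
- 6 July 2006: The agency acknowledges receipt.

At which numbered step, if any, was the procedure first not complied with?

Step 3

(1) due by 24 May 2006 + 62 days = 25 July 2006; done 25 May 2006 — timely.
(2) the permitted window runs from 25 May 2006 + 15 = 9 June 2006 to 25 May 2006 + 26 = 20 June 2006; done 13 June 2006 — within the window.
(3) the permitted window runs from 13 June 2006 + 25 = 8 July 2006 to 13 June 2006 + 70 = 22 August 2006; done 6 July 2006 — 2 days before the window opened.
The analysis stops there.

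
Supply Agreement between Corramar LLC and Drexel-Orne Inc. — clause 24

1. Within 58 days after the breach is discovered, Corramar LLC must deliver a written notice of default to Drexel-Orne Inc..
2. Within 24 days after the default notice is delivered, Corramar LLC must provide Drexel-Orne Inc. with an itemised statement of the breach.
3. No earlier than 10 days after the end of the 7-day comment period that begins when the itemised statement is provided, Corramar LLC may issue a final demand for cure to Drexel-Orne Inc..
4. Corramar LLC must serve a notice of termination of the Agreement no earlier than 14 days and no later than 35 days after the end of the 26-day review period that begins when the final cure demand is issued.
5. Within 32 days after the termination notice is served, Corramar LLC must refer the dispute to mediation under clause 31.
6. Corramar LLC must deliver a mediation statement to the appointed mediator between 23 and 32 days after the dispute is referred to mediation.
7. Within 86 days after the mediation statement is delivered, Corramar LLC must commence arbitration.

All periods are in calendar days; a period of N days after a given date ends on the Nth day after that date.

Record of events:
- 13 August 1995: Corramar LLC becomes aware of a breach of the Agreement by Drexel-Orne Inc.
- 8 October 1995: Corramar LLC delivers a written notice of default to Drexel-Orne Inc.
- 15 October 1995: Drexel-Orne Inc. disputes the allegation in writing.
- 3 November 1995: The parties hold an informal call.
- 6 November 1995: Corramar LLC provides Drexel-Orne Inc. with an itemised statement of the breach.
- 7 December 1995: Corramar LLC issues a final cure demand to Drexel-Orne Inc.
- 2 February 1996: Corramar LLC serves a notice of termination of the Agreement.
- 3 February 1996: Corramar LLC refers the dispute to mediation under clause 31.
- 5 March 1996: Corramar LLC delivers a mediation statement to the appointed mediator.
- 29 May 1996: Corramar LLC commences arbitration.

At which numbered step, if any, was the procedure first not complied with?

Step 2

Step 1 — counting 58 days from 13 August 1995 (when the breach is discovered) gives a deadline of 10 October 1995; completed 8 October 1995, before the deadline.
Step 2 — counting 24 days from 8 October 1995 (when the default notice is delivered) gives a deadline of 1 November 1995; 6 November 1995 misses that deadline by 5 days.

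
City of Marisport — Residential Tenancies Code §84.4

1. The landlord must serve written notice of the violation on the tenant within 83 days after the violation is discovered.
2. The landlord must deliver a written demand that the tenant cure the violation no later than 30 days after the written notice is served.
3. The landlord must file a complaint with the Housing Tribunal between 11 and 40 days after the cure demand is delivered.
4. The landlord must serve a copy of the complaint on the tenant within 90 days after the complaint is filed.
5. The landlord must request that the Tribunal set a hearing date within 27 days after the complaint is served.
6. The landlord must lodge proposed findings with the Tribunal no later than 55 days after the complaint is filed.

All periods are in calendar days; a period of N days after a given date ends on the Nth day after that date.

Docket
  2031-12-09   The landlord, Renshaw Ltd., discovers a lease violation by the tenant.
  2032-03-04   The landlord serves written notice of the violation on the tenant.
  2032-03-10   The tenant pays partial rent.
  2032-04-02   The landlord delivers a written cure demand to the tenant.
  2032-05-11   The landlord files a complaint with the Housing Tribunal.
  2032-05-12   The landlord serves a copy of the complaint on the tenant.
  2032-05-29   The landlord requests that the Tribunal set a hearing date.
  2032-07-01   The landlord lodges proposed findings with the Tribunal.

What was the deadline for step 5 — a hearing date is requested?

Step 5 runs from 2032-05-12, when the complaint is served. 27 days after 2032-05-12 is 2032-06-08.

2032-06-08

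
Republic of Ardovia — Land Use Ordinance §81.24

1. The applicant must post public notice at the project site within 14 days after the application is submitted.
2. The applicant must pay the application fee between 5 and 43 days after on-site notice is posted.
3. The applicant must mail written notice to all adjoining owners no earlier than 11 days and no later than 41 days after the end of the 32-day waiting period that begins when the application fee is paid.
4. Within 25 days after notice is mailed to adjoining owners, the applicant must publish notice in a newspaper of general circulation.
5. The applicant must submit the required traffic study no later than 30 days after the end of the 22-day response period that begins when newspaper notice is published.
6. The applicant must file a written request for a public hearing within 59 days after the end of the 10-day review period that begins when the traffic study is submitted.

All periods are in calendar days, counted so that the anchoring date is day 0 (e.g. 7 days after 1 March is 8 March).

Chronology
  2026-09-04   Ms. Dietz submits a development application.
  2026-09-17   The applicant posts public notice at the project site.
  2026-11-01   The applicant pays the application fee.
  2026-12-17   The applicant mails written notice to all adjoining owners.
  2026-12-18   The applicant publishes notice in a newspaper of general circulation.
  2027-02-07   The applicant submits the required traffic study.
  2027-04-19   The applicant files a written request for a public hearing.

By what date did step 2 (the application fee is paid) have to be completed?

Step 2 runs from 2026-09-17, when on-site notice is posted. The window is 5–43 days after 2026-09-17; it closes on 2026-10-30.

2026-10-30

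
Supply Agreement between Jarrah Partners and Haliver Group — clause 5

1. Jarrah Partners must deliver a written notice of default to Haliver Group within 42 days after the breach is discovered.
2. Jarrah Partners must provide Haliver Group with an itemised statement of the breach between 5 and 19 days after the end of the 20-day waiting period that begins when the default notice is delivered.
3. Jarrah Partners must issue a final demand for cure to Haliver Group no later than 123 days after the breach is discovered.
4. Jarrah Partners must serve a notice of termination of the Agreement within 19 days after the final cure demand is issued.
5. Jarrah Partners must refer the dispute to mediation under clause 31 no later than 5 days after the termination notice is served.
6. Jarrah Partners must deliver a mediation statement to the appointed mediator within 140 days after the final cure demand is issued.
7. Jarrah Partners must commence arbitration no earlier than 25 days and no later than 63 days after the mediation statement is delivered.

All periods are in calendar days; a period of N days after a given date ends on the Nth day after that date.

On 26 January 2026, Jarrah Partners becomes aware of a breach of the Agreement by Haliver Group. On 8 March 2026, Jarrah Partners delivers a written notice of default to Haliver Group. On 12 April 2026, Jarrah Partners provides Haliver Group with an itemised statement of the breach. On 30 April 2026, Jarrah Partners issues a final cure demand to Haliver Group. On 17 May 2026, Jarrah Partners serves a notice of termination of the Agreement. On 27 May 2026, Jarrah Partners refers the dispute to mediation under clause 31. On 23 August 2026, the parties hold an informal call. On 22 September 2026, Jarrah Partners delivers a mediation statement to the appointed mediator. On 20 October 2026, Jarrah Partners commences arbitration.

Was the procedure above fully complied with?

No

Step 1 — counting 42 days from 26 January 2026 (when the breach is discovered) gives a deadline of 9 March 2026; done 8 March 2026 — timely.
Step 2 — 5 and 19 days from 28 March 2026 (end of the 20-day waiting period, which began when the default notice is delivered on 8 March 2026) are 2 April 2026 and 16 April 2026 respectively; done 12 April 2026 — within the window.
Step 3 — counting 123 days from 26 January 2026 (when the breach is discovered) gives a deadline of 29 May 2026; completed 30 April 2026, before the deadline.
Step 4 — counting 19 days from 30 April 2026 (when the final cure demand is issued) gives a deadline of 19 May 2026; completed 17 May 2026, before the deadline.
Step 5 — counting 5 days from 17 May 2026 (when the termination notice is served) gives a deadline of 22 May 2026; 27 May 2026 misses that deadline by 5 days.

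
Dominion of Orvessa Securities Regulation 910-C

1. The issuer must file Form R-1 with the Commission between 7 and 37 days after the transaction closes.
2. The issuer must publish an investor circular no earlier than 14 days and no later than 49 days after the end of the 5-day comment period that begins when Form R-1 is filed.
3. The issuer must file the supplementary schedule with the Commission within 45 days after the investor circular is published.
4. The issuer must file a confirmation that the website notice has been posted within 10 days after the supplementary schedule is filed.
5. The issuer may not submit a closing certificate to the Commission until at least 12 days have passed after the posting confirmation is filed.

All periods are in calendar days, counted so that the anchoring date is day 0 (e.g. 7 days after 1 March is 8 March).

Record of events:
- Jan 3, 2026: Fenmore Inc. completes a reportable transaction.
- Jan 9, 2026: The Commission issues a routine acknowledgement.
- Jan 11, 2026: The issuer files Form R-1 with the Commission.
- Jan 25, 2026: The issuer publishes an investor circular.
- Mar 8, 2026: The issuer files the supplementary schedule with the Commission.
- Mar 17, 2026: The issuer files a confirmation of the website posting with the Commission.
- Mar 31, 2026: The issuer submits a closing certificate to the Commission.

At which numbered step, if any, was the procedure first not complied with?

Step 2

Step 1: the window is 7–37 days after Jan 3, 2026 (when the transaction closes), so Jan 10, 2026 through Feb 9, 2026; done Jan 11, 2026 — within the window.
Step 2: the window is 14–49 days after Jan 16, 2026 (end of the 5-day comment period, which began when Form R-1 is filed on Jan 11, 2026), so Jan 30, 2026 through Mar 6, 2026; done Jan 25, 2026 — 5 days before the window opened.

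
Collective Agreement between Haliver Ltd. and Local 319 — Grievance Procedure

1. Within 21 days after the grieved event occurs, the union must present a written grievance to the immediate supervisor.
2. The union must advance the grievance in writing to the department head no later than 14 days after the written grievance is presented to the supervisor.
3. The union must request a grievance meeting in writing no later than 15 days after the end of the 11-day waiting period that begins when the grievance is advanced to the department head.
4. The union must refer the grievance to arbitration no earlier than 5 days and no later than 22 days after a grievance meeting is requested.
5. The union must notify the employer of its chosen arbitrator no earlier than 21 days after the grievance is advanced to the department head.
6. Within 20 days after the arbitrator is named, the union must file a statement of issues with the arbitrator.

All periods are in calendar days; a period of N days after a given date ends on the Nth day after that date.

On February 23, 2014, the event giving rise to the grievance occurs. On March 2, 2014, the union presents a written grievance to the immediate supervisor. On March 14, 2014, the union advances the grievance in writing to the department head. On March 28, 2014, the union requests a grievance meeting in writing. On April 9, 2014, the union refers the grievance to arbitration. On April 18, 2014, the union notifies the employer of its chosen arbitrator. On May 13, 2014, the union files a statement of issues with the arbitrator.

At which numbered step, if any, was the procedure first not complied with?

Step 1: 21 days after February 23, 2014 (when the grieved event occurs) is March 16, 2014; completed March 2, 2014, before the deadline.
Step 2: 14 days after March 2, 2014 (when the written grievance is presented to the supervisor) is March 16, 2014; done March 14, 2014 — timely.
Step 3: 15 days after March 25, 2014 (end of the 11-day waiting period, which began when the grievance is advanced to the department head on March 14, 2014) is April 9, 2014; completed March 28, 2014, before the deadline.
Step 4: the window is 5–22 days after March 28, 2014 (when a grievance meeting is requested), so April 2, 2014 through April 19, 2014; done April 9, 2014, which is between those dates.
Step 5: the earliest permitted date is 21 days after March 14, 2014 (when the grievance is advanced to the department head), i.e. April 4, 2014; done April 18, 2014 — permitted.
Step 6: 20 days after April 18, 2014 (when the arbitrator is named) is May 8, 2014; done May 13, 2014 — 5 days late.
The procedure was therefore not followed at step 6.

Step 6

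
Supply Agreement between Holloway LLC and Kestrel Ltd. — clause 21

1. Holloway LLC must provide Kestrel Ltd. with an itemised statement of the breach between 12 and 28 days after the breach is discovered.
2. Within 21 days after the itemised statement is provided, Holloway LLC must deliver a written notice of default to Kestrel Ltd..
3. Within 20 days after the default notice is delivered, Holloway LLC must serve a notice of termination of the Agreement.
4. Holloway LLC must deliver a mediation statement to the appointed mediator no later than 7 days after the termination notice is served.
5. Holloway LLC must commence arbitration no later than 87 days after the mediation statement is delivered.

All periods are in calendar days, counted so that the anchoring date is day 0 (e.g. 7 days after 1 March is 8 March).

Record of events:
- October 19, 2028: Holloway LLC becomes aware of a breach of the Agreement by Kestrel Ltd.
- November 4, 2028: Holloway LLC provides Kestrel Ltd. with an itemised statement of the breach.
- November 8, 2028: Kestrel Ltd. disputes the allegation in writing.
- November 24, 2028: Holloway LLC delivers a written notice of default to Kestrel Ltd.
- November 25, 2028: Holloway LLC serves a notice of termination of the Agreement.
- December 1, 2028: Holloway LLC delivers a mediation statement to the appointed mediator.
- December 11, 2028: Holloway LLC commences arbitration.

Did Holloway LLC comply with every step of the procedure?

(1) the permitted window runs from October 19, 2028 + 12 = October 31, 2028 to October 19, 2028 + 28 = November 16, 2028; November 4, 2028 falls inside that range.
(2) due by November 4, 2028 + 21 days = November 25, 2028; completed November 24, 2028, before the deadline.
(3) due by November 24, 2028 + 20 days = December 14, 2028; November 25, 2028 is within that limit.
(4) due by November 25, 2028 + 7 days = December 2, 2028; December 1, 2028 is within that limit.
(5) due by December 1, 2028 + 87 days = February 26, 2029; done December 11, 2028 — timely.

Yes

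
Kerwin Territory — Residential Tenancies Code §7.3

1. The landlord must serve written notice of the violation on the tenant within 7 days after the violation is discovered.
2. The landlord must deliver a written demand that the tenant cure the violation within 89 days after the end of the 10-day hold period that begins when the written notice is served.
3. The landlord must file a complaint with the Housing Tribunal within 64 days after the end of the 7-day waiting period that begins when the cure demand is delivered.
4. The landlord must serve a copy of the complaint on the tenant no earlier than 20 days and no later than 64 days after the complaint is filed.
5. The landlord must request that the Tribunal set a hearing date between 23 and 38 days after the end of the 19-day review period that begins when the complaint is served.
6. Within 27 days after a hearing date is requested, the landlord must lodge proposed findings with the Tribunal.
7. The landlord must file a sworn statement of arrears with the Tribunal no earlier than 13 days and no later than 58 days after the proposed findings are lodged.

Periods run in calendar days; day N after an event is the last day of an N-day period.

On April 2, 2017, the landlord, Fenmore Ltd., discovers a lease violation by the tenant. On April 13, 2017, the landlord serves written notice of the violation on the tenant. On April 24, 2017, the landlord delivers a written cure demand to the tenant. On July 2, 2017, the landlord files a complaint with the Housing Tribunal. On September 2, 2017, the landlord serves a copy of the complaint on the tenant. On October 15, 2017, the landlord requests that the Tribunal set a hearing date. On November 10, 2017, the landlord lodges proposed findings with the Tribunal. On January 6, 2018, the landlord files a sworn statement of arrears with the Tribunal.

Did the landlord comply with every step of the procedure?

No

Step 1: 7 days after April 2, 2017 (when the violation is discovered) is April 9, 2017; not done until April 13, 2017, 4 days after the deadline.
That is the first point of non-compliance.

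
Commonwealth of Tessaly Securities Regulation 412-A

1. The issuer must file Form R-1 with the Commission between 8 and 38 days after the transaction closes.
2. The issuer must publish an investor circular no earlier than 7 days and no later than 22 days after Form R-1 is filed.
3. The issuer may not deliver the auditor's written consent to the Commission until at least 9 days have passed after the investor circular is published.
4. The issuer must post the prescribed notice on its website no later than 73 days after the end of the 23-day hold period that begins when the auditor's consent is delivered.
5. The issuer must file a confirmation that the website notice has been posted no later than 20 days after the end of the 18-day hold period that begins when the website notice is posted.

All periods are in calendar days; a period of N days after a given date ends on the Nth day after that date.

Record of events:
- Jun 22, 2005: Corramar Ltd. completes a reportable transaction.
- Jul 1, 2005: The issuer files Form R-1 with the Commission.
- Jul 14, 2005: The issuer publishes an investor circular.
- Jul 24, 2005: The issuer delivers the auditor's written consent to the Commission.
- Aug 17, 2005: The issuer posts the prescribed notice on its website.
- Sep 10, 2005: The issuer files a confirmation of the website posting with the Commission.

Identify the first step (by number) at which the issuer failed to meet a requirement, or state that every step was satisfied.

None — every step was satisfied

Step 1 — 8 and 38 days from Jun 22, 2005 (when the transaction closes) are Jun 30, 2005 and Jul 30, 2005 respectively; Jul 1, 2005 falls inside that range.
Step 2 — 7 and 22 days from Jul 1, 2005 (when Form R-1 is filed) are Jul 8, 2005 and Jul 23, 2005 respectively; done Jul 14, 2005, which is between those dates.
Step 3 — must wait 9 days from Jul 14, 2005 (when the investor circular is published), so not before Jul 23, 2005; Jul 24, 2005 is on or after that date.
Step 4 — counting 73 days from Aug 16, 2005 (end of the 23-day hold period, which began when the auditor's consent is delivered on Jul 24, 2005) gives a deadline of Oct 28, 2005; completed Aug 17, 2005, before the deadline.
Step 5 — counting 20 days from Sep 4, 2005 (end of the 18-day hold period, which began when the website notice is posted on Aug 17, 2005) gives a deadline of Sep 24, 2005; Sep 10, 2005 is within that limit.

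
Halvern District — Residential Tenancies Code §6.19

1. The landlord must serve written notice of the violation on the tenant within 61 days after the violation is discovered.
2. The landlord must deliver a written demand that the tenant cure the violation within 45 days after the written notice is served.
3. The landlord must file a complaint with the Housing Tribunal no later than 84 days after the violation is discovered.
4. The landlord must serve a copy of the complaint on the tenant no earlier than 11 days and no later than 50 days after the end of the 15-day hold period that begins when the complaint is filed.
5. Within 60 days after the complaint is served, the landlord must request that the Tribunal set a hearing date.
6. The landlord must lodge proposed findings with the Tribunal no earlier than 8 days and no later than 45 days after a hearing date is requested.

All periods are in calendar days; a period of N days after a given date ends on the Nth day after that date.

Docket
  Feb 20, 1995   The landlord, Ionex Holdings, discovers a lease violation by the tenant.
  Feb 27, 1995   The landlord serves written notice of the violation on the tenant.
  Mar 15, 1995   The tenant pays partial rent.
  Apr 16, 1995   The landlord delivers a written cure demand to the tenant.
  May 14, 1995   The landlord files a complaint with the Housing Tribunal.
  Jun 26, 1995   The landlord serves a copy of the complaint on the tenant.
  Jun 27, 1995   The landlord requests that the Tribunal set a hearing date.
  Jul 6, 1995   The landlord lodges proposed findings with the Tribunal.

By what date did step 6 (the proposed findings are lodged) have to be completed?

Aug 11, 1995

Step 6 runs from Jun 27, 1995, when a hearing date is requested. The window is 8–45 days after Jun 27, 1995; it closes on Aug 11, 1995.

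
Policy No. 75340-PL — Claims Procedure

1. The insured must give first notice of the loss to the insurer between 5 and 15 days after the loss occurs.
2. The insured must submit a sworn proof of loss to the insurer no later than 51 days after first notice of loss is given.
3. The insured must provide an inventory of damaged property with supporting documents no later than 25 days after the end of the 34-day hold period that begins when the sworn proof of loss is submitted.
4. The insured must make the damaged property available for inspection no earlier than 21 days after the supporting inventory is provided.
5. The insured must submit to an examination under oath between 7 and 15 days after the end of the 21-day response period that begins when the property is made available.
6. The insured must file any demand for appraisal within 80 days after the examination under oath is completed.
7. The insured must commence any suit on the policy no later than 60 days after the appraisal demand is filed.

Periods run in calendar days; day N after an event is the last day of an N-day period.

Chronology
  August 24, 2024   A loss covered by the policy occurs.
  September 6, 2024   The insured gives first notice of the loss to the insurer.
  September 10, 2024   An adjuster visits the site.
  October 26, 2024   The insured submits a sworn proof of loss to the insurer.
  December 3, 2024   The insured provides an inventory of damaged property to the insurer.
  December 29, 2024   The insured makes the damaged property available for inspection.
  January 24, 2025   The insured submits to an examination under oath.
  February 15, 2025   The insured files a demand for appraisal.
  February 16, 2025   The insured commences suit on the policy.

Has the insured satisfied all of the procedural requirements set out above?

Step 1 — 5 and 15 days from August 24, 2024 (when the loss occurs) are August 29, 2024 and September 8, 2024 respectively; September 6, 2024 falls inside that range.
Step 2 — counting 51 days from September 6, 2024 (when first notice of loss is given) gives a deadline of October 27, 2024; October 26, 2024 is within that limit.
Step 3 — counting 25 days from November 29, 2024 (end of the 34-day hold period, which began when the sworn proof of loss is submitted on October 26, 2024) gives a deadline of December 24, 2024; completed December 3, 2024, before the deadline.
Step 4 — must wait 21 days from December 3, 2024 (when the supporting inventory is provided), so not before December 24, 2024; done December 29, 2024 — permitted.
Step 5 — 7 and 15 days from January 19, 2025 (end of the 21-day response period, which began when the property is made available on December 29, 2024) are January 26, 2025 and February 3, 2025 respectively; January 24, 2025 is 2 days too early.
The analysis stops there.

No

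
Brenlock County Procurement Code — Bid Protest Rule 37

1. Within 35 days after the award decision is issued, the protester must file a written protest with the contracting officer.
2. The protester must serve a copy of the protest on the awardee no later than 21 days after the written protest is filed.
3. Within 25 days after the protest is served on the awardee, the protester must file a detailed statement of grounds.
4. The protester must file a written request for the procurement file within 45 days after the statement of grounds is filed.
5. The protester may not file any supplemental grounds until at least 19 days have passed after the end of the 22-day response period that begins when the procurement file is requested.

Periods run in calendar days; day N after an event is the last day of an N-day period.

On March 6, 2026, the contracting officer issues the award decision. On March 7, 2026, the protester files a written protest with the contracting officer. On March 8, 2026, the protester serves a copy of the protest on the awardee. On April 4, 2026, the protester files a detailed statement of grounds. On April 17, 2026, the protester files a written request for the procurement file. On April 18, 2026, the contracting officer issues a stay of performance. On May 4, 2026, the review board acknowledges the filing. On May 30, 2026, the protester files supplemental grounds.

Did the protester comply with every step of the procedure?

No

Step 1 — counting 35 days from March 6, 2026 (when the award decision is issued) gives a deadline of April 10, 2026; March 7, 2026 is within that limit.
Step 2 — counting 21 days from March 7, 2026 (when the written protest is filed) gives a deadline of March 28, 2026; March 8, 2026 is within that limit.
Step 3 — counting 25 days from March 8, 2026 (when the protest is served on the awardee) gives a deadline of April 2, 2026; done April 4, 2026 — 2 days late.
The analysis stops there.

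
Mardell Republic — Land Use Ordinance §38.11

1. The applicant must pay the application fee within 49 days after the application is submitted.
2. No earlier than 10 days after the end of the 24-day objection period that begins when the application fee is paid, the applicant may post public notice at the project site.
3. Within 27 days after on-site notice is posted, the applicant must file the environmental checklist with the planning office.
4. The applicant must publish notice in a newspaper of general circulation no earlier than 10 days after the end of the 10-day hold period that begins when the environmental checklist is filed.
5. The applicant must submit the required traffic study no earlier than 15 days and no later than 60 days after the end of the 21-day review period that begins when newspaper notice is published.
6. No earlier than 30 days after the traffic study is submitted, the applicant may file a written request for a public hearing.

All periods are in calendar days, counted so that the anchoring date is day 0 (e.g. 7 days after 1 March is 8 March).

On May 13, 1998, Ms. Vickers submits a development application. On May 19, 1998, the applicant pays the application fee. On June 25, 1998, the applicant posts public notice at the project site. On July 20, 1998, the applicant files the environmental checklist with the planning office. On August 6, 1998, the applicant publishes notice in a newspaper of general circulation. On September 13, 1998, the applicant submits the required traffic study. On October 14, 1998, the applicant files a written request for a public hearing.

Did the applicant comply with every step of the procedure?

(1) due by May 13, 1998 + 49 days = July 1, 1998; May 19, 1998 is within that limit.
(2) permitted from June 12, 1998 + 10 days = June 22, 1998 onward; June 25, 1998 is on or after that date.
(3) due by June 25, 1998 + 27 days = July 22, 1998; July 20, 1998 is within that limit.
(4) permitted from July 30, 1998 + 10 days = August 9, 1998 onward; done August 6, 1998 — 3 days too early.
The procedure was therefore not followed at step 4.

No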